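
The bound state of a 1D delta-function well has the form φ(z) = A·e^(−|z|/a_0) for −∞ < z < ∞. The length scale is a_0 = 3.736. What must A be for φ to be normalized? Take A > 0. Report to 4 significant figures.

A ≈ 0.5174

We need A² ∫|f|² dz = 1, taking the integral from −∞ to ∞.
With ∫₀^∞ z^0 e^(−αz) dz = 0!/α^1, ∫|φ|² dz = A²·(a_0).
So A² = (a_0)^(−1).
With a_0 = 3.736: A² = 0.26767 and A = 0.51736.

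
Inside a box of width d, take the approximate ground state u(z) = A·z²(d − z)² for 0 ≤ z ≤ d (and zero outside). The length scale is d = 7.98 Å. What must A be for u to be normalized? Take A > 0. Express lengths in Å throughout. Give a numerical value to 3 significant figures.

A ≈ 0.00219 Å^(-9/2)

Require ∫ |u|² dz = 1 over the whole domain.
With u = A·z²(d − z)², the integral evaluates to A²·[d^9/630].
Plugging in d = 7.98 yields A = 0.002191.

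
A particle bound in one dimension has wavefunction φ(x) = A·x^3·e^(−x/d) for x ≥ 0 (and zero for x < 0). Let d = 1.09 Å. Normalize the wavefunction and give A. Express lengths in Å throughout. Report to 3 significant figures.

The normalization condition is ∫|φ|² dx = 1 from 0 to ∞.
Recall ∫₀^∞ x^m e^(−x/β) dx = m!·β^(m+1), carrying out the integral gives A² · 45·d^7/8.
Plugging in d = 1.09 yields A = 0.3119.

A ≈ 0.312 Å^(-7/2)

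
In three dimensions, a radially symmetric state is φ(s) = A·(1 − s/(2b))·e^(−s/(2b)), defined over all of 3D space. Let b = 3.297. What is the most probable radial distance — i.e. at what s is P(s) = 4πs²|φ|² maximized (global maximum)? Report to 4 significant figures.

Set d/ds [P(s) = 4πs²|φ|²] = 0 and solve for s > 0.
Solving yields s = b·(√(5) + 3).
With b = 3.297, the most probable radial distance is 17.263.

s ≈ 17.26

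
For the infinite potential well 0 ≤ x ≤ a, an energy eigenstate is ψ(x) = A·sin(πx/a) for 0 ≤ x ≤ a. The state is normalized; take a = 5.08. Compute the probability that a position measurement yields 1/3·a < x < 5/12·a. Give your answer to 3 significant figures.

P = ∫_{1/3·a}^{5/12·a} |ψ(x)|² dx.
With A² fixed by ∫|ψ|² = 1, i.e. A² = (a/2)^(−1), substitute and integrate.
Substituting u = x/a, A² and the length scale cancel in the ratio: P = ∫_{1/3}^{5/12} sin(π·u)^2 du / ∫_{0}^{1} sin(π·u)^2 du.
Using ∫ sin(π·u)^2 du = u/2 - sin(2·π·u)/(4·π), the numerator is -1/(8·π) + 1/24 + √(3)/(8·π) and the denominator is 1/2.
Taking the ratio, P = (-3 + π + 3·√(3))/(12·π).

P ≈ 0.142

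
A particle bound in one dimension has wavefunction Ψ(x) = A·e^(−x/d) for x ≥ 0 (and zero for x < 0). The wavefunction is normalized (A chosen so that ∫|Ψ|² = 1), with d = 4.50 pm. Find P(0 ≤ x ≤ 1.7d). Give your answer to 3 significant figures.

|Ψ|² is the probability density, so P = ∫_{0}^{1.7d} |Ψ|² dx.
Since A² = 1/(d/2), this is the region integral divided by the full normalization integral.
Substituting u = x/d, A² and the length scale cancel in the ratio: P = ∫_{0}^{1.7} e^(-2·u) du / ∫_{0}^{∞} e^(-2·u) du.
With ∫ e^(-2·u) du = -e^(-2·u)/2 + C, the region integral is 1/2 - e^(-17/5)/2 and the full one is 1/2.
This works out to P = 0.9666.

P ≈ 0.967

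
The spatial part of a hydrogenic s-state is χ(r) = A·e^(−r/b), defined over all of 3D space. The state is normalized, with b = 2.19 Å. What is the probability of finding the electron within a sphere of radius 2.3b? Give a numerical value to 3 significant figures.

P ≈ 0.837

With dV = 4πr²dr, the probability is ∫|χ|² dV over r ≤ 2.3b.
The full normalization integral is A²·[π·b^3] = 1, fixing A².
In terms of u = r/b (A², 4π and the length scale all cancel between numerator and denominator), P = [∫_{0}^{2.3} u^2·e^(-2·u) du] / [∫_{0}^{∞} u^2·e^(-2·u) du].
With ∫ u^2·e^(-2·u) du = -(2·u^2 + 2·u + 1)·e^(-2·u)/4 + C, the region integral is 1/4 - 809·e^(-23/5)/200 and the full one is 1/4.
This evaluates to P = 0.8374.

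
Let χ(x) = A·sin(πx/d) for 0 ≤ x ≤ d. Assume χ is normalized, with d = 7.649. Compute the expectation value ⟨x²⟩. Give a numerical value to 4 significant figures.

By definition ⟨x²⟩ = ∫ x^2 |χ(x)|² dx.
With ∫₀^d sin²(nπx/d) dx = d/2, since the A² factors cancel between numerator and denominator, ⟨x²⟩ = -d^2/(2·π^2) + d^2/3.
With d = 7.649, ⟨x^2⟩ = 16.538.

⟨x^2⟩ ≈ 16.54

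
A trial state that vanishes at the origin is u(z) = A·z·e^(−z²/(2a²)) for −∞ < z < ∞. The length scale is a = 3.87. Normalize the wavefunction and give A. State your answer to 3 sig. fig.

A ≈ 0.140

Normalization requires ∫|u|² dz = 1, integrated from −∞ to ∞.
With ∫_{−∞}^{∞} z^(2m) e^(−αz²) dz = (2m−1)!!·√π / (2^m α^(m+1/2)), carrying out the integral gives A² · √(π)·a^3/2.
Setting this equal to 1 gives A² = 1/(√(π)·a^3/2).
Plugging in a = 3.87 yields A = 0.1395.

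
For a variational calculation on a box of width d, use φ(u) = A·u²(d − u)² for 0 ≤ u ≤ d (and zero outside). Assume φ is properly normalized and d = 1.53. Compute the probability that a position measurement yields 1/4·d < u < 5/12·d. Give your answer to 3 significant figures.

P ≈ 0.253

The probability is P = ∫ |φ|² du over [1/4·d, 5/12·d].
The normalization integral ∫|φ|²du over the whole domain equals d^9/630·A², and A² cancels in the ratio.
Substituting t = u/d, A² and the length scale cancel in the ratio: P = ∫_{1/4}^{5/12} t^4·(1 - t)^4 dt / ∫_{0}^{1} t^4·(1 - t)^4 dt.
Using ∫ t^4·(1 - t)^4 dt = t^5·(70·t^4 - 315·t^3 + 540·t^2 - 420·t + 126)/630, the numerator is ≈ 0.00040223 and the denominator is 1/630.
The result is P = 0.2534.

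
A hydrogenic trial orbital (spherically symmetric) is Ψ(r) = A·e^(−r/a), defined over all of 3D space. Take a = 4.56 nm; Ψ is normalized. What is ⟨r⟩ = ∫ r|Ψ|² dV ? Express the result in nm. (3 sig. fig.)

⟨r⟩ ≈ 6.84 nm

⟨r⟩ = ∫ r |Ψ|² 4πr² dr over the full domain.
Evaluating both integrals, ⟨r⟩ = 3·a/2.
Putting a = 4.56 gives 6.840.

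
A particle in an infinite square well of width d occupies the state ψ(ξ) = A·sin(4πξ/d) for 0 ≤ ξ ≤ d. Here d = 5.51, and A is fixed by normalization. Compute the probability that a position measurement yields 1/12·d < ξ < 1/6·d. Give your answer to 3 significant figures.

The probability is P = ∫ |ψ|² dξ over [1/12·d, 1/6·d].
With A² fixed by ∫|ψ|² = 1, i.e. A² = (d/2)^(−1), substitute and integrate.
Substituting u = ξ/d, A² and the length scale cancel in the ratio: P = ∫_{1/12}^{1/6} sin(4·π·u)^2 du / ∫_{0}^{1} sin(4·π·u)^2 du.
An antiderivative of sin(4·π·u)^2 is u/2 - sin(4·π·u)·cos(4·π·u)/(8·π); evaluating from 1/12 to 1/6 gives √(3)/(16·π) + 1/24, while the full integral is 1/2.
The result is P = (√(3)/8 + π/12)/π.

P ≈ 0.152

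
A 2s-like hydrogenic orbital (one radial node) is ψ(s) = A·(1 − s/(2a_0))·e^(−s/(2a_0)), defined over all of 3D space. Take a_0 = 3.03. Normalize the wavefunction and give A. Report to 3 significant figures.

The normalization condition is ∫|ψ|² 4πs² ds = 1 from 0 to ∞.
Recall ∫₀^∞ s^m e^(−s/β) ds = m!·β^(m+1), ∫|ψ|² 4πs² ds = A²·(8·π·a_0^3).
Hence A² = 1/[8·π·a_0^3].
With a_0 = 3.03: A² = 0.001430 and A = 0.03782.

A ≈ 0.0378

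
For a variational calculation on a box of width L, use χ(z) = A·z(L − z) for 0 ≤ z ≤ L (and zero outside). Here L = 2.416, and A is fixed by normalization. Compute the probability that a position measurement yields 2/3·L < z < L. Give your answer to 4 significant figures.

P = ∫_{2/3·L}^{L} |χ(z)|² dz.
With A² fixed by ∫|χ|² = 1, i.e. A² = (L^5/30)^(−1), substitute and integrate.
In terms of u = z/L (A² and the length scale cancel between numerator and denominator), P = [∫_{2/3}^{1} u^2·(1 - u)^2 du] / [∫_{0}^{1} u^2·(1 - u)^2 du].
An antiderivative of u^2·(1 - u)^2 is u^3·(6·u^2 - 15·u + 10)/30; evaluating from 2/3 to 1 gives 17/2430, while the full integral is 1/30.
Taking the ratio, P = 17/81.

P ≈ 0.2099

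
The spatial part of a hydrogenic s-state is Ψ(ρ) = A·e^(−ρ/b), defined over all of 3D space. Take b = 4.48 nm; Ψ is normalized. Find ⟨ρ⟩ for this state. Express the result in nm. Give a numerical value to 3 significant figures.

By definition ⟨ρ⟩ = ∫ ρ |Ψ(ρ)|² 4πρ² dρ.
Evaluating both integrals, ⟨ρ⟩ = 3·b/2.
Putting b = 4.48 gives 6.720.

⟨ρ⟩ ≈ 6.72 nm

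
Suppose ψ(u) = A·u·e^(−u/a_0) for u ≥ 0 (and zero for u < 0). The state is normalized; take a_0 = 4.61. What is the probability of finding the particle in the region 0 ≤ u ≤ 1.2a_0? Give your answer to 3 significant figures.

P ≈ 0.430

|ψ|² is the probability density, so P = ∫_{0}^{1.2a_0} |ψ|² du.
The normalization integral ∫|ψ|²du over the whole domain equals a_0^3/4·A², and A² cancels in the ratio.
Let t = u/a_0; then A² and the length scale cancel, so P = ∫_{0}^{1.2} t^2·e^(-2·t) dt ÷ ∫_{0}^{∞} t^2·e^(-2·t) dt.
An antiderivative of t^2·e^(-2·t) is -(2·t^2 + 2·t + 1)·e^(-2·t)/4; evaluating from 0 to 1.2 gives 1/4 - 157·e^(-12/5)/100, while the full integral is 1/4.
Taking the ratio, P = 0.4303.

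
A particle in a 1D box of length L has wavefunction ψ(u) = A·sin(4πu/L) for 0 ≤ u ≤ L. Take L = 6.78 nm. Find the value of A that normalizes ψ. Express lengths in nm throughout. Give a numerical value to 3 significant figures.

We need A² ∫|f|² du = 1, taking the integral from 0 to L.
Using sin²θ = (1 − cos 2θ)/2, the integral (without the A² prefactor) comes out to L/2.
So A² = (L/2)^(−1).
Substituting L = 6.78 gives A² = 0.2950, so A = 0.5431.

A ≈ 0.543 nm^(-1/2)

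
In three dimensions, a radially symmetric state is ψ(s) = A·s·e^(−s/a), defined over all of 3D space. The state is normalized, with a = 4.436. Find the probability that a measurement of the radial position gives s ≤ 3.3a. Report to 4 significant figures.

With dV = 4πs²ds, the probability is ∫|ψ|² dV over s ≤ 3.3a.
A² is fixed by ∫₀^∞ 4πs²|ψ|² ds = 1, i.e. A² = (3·π·a^5)^(−1).
Let u = s/a; then A², 4π and the length scale all cancel, so P = ∫_{0}^{3.3} u^4·e^(-2·u) du ÷ ∫_{0}^{∞} u^4·e^(-2·u) du.
With ∫ u^4·e^(-2·u) du = -(u^4/2 + u^3 + 3·u^2/2 + 3·u/2 + 3/4)·e^(-2·u) + C, the region integral is ≈ 0.590472 and the full one is 3/4.
The region integral divided by the full integral gives P = 0.78730.

P ≈ 0.7873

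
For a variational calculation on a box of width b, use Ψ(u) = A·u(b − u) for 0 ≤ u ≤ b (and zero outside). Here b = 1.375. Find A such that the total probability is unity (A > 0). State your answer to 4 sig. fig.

A ≈ 2.471

Require ∫ |Ψ|² du = 1 over the whole domain.
The integral (without the A² prefactor) comes out to b^5/30.
With b = 1.375: A² = 6.1039 and A = 2.4706.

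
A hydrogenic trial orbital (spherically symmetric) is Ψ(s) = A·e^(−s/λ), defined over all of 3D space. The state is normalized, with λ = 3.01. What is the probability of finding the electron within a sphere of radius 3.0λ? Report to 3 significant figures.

Integrate the radial probability density 4πs²|Ψ|² over s ≤ 3.0λ.
A² is fixed by ∫₀^∞ 4πs²|Ψ|² ds = 1, i.e. A² = (π·λ^3)^(−1).
Let u = s/λ; then A², 4π and the length scale all cancel, so P = ∫_{0}^{3.0} u^2·e^(-2·u) du ÷ ∫_{0}^{∞} u^2·e^(-2·u) du.
An antiderivative of u^2·e^(-2·u) is -(2·u^2 + 2·u + 1)·e^(-2·u)/4; evaluating from 0 to 3.0 gives 1/4 - 25·e^(-6)/4, while the full integral is 1/4.
Taking the ratio yields P = 0.9380.

P ≈ 0.938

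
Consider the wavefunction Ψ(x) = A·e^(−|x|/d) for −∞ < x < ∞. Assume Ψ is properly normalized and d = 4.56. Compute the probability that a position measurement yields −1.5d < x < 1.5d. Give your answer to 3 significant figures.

The probability is P = ∫ |Ψ|² dx over [−1.5d, 1.5d].
The normalization integral ∫|Ψ|²dx over the whole domain equals d·A², and A² cancels in the ratio.
Both integrals are even about x = 0, so only the x ≥ 0 halves are needed (the factors of 2 cancel). Let u = x/d; then A² and the length scale cancel, so P = ∫_{0}^{1.5} e^(-2·u) du ÷ ∫_{0}^{∞} e^(-2·u) du.
Using ∫ e^(-2·u) du = -e^(-2·u)/2, the numerator is 1/2 - e^(-3)/2 and the denominator is 1/2.
This works out to P = 0.9502.

P ≈ 0.950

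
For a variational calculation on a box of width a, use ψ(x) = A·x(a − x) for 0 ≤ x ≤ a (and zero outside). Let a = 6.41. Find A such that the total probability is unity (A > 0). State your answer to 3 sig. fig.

A ≈ 0.0527

Require ∫ |ψ|² dx = 1 over the whole domain.
The integral (without the A² prefactor) comes out to a^5/30.
Hence A² = 1/[a^5/30].
With a = 6.41: A² = 0.002772 and A = 0.05265.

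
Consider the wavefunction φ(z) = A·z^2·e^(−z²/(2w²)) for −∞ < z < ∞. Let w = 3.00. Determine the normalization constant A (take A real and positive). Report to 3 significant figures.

A ≈ 0.0556

The normalization condition is ∫|φ|² dz = 1 from −∞ to ∞.
Using the Gaussian integral ∫_{−∞}^{∞} e^(−αz²) dz = √(π/α), the integral (without the A² prefactor) comes out to 3·√(π)·w^5/4.
Setting this equal to 1 gives A² = 1/(3·√(π)·w^5/4).
With w = 3.00: A² = 0.003096 and A = 0.05564.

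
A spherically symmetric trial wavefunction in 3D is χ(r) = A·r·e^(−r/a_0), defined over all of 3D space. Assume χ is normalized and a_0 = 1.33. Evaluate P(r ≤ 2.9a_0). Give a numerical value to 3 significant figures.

P ≈ 0.687

Integrate the radial probability density 4πr²|χ|² over r ≤ 2.9a_0.
Normalization gives A² = 1/(3·π·a_0^5).
In terms of u = r/a_0 (A², 4π and the length scale all cancel between numerator and denominator), P = [∫_{0}^{2.9} u^4·e^(-2·u) du] / [∫_{0}^{∞} u^4·e^(-2·u) du].
Using ∫ u^4·e^(-2·u) du = -(u^4/2 + u^3 + 3·u^2/2 + 3·u/2 + 3/4)·e^(-2·u), the numerator is ≈ 0.51546 and the denominator is 3/4.
This evaluates to P = 0.6873.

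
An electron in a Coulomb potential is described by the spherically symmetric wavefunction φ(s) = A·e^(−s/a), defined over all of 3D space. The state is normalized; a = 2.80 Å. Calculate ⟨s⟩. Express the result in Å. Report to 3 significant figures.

⟨s⟩ ≈ 4.20 Å

By definition ⟨s⟩ = ∫ s |φ(s)|² 4πs² ds.
Evaluating both integrals, ⟨s⟩ = 3·a/2.
With a = 2.80, ⟨s⟩ = 4.200.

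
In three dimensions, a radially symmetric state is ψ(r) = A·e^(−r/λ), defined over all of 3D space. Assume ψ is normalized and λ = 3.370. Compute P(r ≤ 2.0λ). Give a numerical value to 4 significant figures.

P ≈ 0.7619

P = ∫ |ψ|² 4πr² dr over r ≤ 2.0λ.
The full normalization integral is A²·[π·λ^3] = 1, fixing A².
Substituting u = r/λ, A², 4π and the length scale all cancel in the ratio: P = ∫_{0}^{2.0} u^2·e^(-2·u) du / ∫_{0}^{∞} u^2·e^(-2·u) du.
Using ∫ u^2·e^(-2·u) du = -(2·u^2 + 2·u + 1)·e^(-2·u)/4, the numerator is 1/4 - 13·e^(-4)/4 and the denominator is 1/4.
Taking the ratio yields P = 0.76190.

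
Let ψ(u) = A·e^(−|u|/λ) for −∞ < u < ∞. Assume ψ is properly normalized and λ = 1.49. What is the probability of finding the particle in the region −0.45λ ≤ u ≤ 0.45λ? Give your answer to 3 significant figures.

P ≈ 0.593

|ψ|² is the probability density, so P = ∫_{−0.45λ}^{0.45λ} |ψ|² du.
With A² fixed by ∫|ψ|² = 1, i.e. A² = (λ)^(−1), substitute and integrate.
Both integrals are even about u = 0, so only the u ≥ 0 halves are needed (the factors of 2 cancel). In terms of t = u/λ (A² and the length scale cancel between numerator and denominator), P = [∫_{0}^{0.45} e^(-2·t) dt] / [∫_{0}^{∞} e^(-2·t) dt].
With ∫ e^(-2·t) dt = -e^(-2·t)/2 + C, the region integral is 1/2 - e^(-9/10)/2 and the full one is 1/2.
Evaluating gives P = 0.5934.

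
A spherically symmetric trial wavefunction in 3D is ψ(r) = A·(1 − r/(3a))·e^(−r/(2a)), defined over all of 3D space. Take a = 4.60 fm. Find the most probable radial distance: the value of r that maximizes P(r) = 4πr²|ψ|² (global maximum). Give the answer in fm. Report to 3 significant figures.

The maximum of P(r) = 4πr²|ψ|² occurs where its derivative vanishes.
This gives r = a.
With a = 4.60, the most probable radial distance is 4.600 fm.

r ≈ 4.60 fm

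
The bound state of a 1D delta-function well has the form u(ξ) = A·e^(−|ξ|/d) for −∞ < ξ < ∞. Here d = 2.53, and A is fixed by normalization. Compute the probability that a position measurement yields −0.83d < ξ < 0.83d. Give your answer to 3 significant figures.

P ≈ 0.810

The probability is P = ∫ |u|² dξ over [−0.83d, 0.83d].
Since A² = 1/(d), this is the region integral divided by the full normalization integral.
Both integrals are even about ξ = 0, so only the ξ ≥ 0 halves are needed (the factors of 2 cancel). Let t = ξ/d; then A² and the length scale cancel, so P = ∫_{0}^{0.83} e^(-2·t) dt ÷ ∫_{0}^{∞} e^(-2·t) dt.
Using ∫ e^(-2·t) dt = -e^(-2·t)/2, the numerator is 1/2 - e^(-83/50)/2 and the denominator is 1/2.
Evaluating gives P = 0.8099.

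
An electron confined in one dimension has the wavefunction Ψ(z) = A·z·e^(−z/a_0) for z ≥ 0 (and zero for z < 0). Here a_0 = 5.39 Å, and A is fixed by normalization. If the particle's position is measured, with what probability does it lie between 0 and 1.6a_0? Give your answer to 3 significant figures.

P ≈ 0.620

P = ∫_{0}^{1.6a_0} |Ψ(z)|² dz.
With A² fixed by ∫|Ψ|² = 1, i.e. A² = (a_0^3/4)^(−1), substitute and integrate.
In terms of u = z/a_0 (A² and the length scale cancel between numerator and denominator), P = [∫_{0}^{1.6} u^2·e^(-2·u) du] / [∫_{0}^{∞} u^2·e^(-2·u) du].
An antiderivative of u^2·e^(-2·u) is -(2·u^2 + 2·u + 1)·e^(-2·u)/4; evaluating from 0 to 1.6 gives 1/4 - 233·e^(-16/5)/100, while the full integral is 1/4.
The result is P = 0.6201.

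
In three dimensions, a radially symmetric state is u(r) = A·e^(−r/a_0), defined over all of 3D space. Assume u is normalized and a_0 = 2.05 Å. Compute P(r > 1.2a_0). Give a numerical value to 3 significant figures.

P ≈ 0.570

Integrate the radial probability density 4πr²|u|² over r > 1.2a_0.
Normalization gives A² = 1/(π·a_0^3).
Substituting t = r/a_0, A², 4π and the length scale all cancel in the ratio: P = ∫_{1.2}^{∞} t^2·e^(-2·t) dt / ∫_{0}^{∞} t^2·e^(-2·t) dt.
Using ∫ t^2·e^(-2·t) dt = -(2·t^2 + 2·t + 1)·e^(-2·t)/4, the numerator is 157·e^(-12/5)/100 and the denominator is 1/4.
The region integral divided by the full integral gives P = 0.5697.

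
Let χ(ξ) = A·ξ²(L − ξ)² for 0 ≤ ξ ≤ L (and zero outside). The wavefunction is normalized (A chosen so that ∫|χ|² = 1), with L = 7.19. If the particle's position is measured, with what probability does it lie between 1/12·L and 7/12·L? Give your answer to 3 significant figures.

P = ∫_{1/12·L}^{7/12·L} |χ(ξ)|² dξ.
The normalization integral ∫|χ|²dξ over the whole domain equals L^9/630·A², and A² cancels in the ratio.
Let u = ξ/L; then A² and the length scale cancel, so P = ∫_{1/12}^{7/12} u^4·(1 - u)^4 du ÷ ∫_{0}^{1} u^4·(1 - u)^4 du.
With ∫ u^4·(1 - u)^4 du = u^5·(70·u^4 - 315·u^3 + 540·u^2 - 420·u + 126)/630 + C, the region integral is ≈ 0.0011068 and the full one is 1/630.
The result is P = 0.6973.

P ≈ 0.697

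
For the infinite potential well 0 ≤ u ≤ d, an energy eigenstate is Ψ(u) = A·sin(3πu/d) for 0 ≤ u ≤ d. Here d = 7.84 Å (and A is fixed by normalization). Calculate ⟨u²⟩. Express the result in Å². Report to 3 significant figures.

By definition ⟨u²⟩ = ∫ u^2 |Ψ(u)|² du.
With ∫₀^d sin²(nπu/d) du = d/2, since the A² factors cancel between numerator and denominator, ⟨u²⟩ = -d^2/(18·π^2) + d^2/3.
Putting d = 7.84 gives 20.14.

⟨u^2⟩ ≈ 20.1 Å^2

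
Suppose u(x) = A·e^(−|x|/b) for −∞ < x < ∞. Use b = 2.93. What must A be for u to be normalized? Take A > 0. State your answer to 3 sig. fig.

A ≈ 0.584

The normalization condition is ∫|u|² dx = 1 from −∞ to ∞.
Carrying out the integral gives A² · b.
With b = 2.93: A² = 0.3413 and A = 0.5842.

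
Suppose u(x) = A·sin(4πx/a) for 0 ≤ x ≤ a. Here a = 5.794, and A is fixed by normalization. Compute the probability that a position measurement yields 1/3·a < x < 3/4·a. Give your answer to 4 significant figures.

P ≈ 0.4511

P = ∫_{1/3·a}^{3/4·a} |u(x)|² dx.
With A² fixed by ∫|u|² = 1, i.e. A² = (a/2)^(−1), substitute and integrate.
In terms of t = x/a (A² and the length scale cancel between numerator and denominator), P = [∫_{1/3}^{3/4} sin(4·π·t)^2 dt] / [∫_{0}^{1} sin(4·π·t)^2 dt].
An antiderivative of sin(4·π·t)^2 is t/2 - sin(4·π·t)·cos(4·π·t)/(8·π); evaluating from 1/3 to 3/4 gives √(3)/(32·π) + 5/24, while the full integral is 1/2.
This works out to P = √(3)/(16·π) + 5/12.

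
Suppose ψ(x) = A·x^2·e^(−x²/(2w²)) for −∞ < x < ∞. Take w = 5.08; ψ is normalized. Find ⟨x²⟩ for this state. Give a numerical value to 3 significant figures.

⟨x^2⟩ ≈ 64.5

By definition ⟨x²⟩ = ∫ x^2 |ψ(x)|² dx.
Using the Gaussian integral ∫_{−∞}^{∞} e^(−αx²) dx = √(π/α), the ratio of the moment integral to the normalization integral gives ⟨x²⟩ = 5·w^2/2.
Putting w = 5.08 gives 64.52.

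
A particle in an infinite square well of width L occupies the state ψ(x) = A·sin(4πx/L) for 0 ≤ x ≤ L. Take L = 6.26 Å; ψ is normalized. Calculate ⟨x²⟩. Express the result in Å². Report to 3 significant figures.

⟨x^2⟩ ≈ 12.9 Å^2

⟨x²⟩ = ∫ x^2 |ψ|² dx over the full domain.
Since the A² factors cancel between numerator and denominator, ⟨x²⟩ = -L^2/(32·π^2) + L^2/3.
Putting L = 6.26 gives 12.94.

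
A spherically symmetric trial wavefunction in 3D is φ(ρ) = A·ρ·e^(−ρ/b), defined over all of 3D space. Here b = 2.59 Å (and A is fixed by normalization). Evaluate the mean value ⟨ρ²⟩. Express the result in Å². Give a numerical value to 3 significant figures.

By definition ⟨ρ²⟩ = ∫ ρ^2 |φ(ρ)|² 4πρ² dρ.
Using ∫₀^∞ ρⁿ e^(−αρ) dρ = n!/αⁿ⁺¹, since the A² factors cancel between numerator and denominator, ⟨ρ²⟩ = 15·b^2/2.
With b = 2.59, ⟨ρ^2⟩ = 50.31.

⟨ρ^2⟩ ≈ 50.3 Å^2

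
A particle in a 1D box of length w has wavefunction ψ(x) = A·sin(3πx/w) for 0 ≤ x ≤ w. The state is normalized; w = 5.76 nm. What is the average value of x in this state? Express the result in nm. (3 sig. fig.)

⟨x⟩ ≈ 2.88 nm

⟨x⟩ = ∫ x |ψ|² dx over the full domain.
Evaluating both integrals, ⟨x⟩ = w/2.
With w = 5.76, ⟨x⟩ = 2.880.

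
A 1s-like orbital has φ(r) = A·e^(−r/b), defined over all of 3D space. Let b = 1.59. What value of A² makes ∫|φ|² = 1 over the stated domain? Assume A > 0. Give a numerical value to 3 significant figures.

A^2 ≈ 0.0792

The normalization condition is ∫|φ|² 4πr² dr = 1 from 0 to ∞.
With ∫₀^∞ r^2 e^(−αr) dr = 2!/α^3, ∫|φ|² 4πr² dr = A²·(π·b^3).
Hence A² = 1/[π·b^3].
Plugging in b = 1.59 yields A = 0.2814.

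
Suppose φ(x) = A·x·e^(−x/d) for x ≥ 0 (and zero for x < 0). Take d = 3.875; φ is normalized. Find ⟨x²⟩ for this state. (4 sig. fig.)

⟨x²⟩ = ∫ x^2 |φ|² dx over the full domain.
Recall ∫₀^∞ x^m e^(−x/β) dx = m!·β^(m+1), evaluating both integrals, ⟨x²⟩ = 3·d^2.
With d = 3.875, ⟨x^2⟩ = 45.047.

⟨x^2⟩ ≈ 45.05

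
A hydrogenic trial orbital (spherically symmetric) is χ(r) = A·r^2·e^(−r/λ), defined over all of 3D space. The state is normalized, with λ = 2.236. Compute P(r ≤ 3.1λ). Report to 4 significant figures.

P ≈ 0.4258

With dV = 4πr²dr, the probability is ∫|χ|² dV over r ≤ 3.1λ.
The full normalization integral is A²·[45·π·λ^7/2] = 1, fixing A².
In terms of u = r/λ (A², 4π and the length scale all cancel between numerator and denominator), P = [∫_{0}^{3.1} u^6·e^(-2·u) du] / [∫_{0}^{∞} u^6·e^(-2·u) du].
With ∫ u^6·e^(-2·u) du = -(4·u^6 + 12·u^5 + 30·u^4 + 60·u^3 + 90·u^2 + 90·u + 45)·e^(-2·u)/8 + C, the region integral is ≈ 2.39505 and the full one is 45/8.
The region integral divided by the full integral gives P = 0.42579.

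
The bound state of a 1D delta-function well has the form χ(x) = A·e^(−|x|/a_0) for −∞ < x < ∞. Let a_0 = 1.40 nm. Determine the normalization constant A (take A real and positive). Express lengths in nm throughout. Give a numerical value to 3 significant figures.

A ≈ 0.845 nm^(-1/2)

Normalization requires ∫|χ|² dx = 1, integrated from −∞ to ∞.
With ∫₀^∞ x^0 e^(−αx) dx = 0!/α^1, with χ = A·e^(−|x|/a_0), the integral evaluates to A²·[a_0].
Setting this equal to 1 gives A² = 1/(a_0).
With a_0 = 1.40: A² = 0.7143 and A = 0.8452.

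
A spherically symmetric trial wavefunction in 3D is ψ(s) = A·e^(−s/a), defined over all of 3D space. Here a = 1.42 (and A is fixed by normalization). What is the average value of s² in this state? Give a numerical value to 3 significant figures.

⟨s²⟩ = ∫ s^2 |ψ|² 4πs² ds over the full domain.
With ∫₀^∞ s^4 e^(−αs) ds = 4!/α^5, since the A² factors cancel between numerator and denominator, ⟨s²⟩ = 3·a^2.
With a = 1.42, ⟨s^2⟩ = 6.049.

⟨s^2⟩ ≈ 6.05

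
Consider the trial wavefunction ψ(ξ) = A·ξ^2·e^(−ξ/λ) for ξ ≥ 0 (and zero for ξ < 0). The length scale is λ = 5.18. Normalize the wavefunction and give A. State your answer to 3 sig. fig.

The normalization condition is ∫|ψ|² dξ = 1 from 0 to ∞.
Using ∫₀^∞ ξⁿ e^(−αξ) dξ = n!/αⁿ⁺¹, with ψ = A·ξ^2·e^(−ξ/λ), the integral evaluates to A²·[3·λ^5/4].
Hence A² = 1/[3·λ^5/4].
With λ = 5.18: A² = 0.0003575 and A = 0.01891.

A ≈ 0.0189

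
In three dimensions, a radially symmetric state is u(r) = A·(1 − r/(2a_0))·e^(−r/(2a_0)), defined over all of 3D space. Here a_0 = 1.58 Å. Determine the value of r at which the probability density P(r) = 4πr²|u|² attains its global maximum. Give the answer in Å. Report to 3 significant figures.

r ≈ 8.27 Å

The maximum of P(r) = 4πr²|u|² occurs where its derivative vanishes.
Solving yields r = a_0·(√(5) + 3).
With a_0 = 1.58, the most probable radial distance is 8.273 Å.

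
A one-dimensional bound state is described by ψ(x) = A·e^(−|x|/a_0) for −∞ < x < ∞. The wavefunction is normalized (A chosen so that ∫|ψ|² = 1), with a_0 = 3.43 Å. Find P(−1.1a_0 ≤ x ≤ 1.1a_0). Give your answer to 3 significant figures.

P ≈ 0.889

|ψ|² is the probability density, so P = ∫_{−1.1a_0}^{1.1a_0} |ψ|² dx.
The normalization integral ∫|ψ|²dx over the whole domain equals a_0·A², and A² cancels in the ratio.
Both integrals are even about x = 0, so only the x ≥ 0 halves are needed (the factors of 2 cancel). In terms of u = x/a_0 (A² and the length scale cancel between numerator and denominator), P = [∫_{0}^{1.1} e^(-2·u) du] / [∫_{0}^{∞} e^(-2·u) du].
With ∫ e^(-2·u) du = -e^(-2·u)/2 + C, the region integral is 1/2 - e^(-11/5)/2 and the full one is 1/2.
Taking the ratio, P = 0.8892.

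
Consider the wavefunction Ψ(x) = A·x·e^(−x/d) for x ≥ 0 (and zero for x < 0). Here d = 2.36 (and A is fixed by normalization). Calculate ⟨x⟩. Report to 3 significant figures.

The expectation value is the |Ψ|²-weighted average of x: ∫ x|Ψ|² dx.
With ∫₀^∞ x^3 e^(−αx) dx = 3!/α^4, the ratio of the moment integral to the normalization integral gives ⟨x⟩ = 3·d/2.
With d = 2.36, ⟨x⟩ = 3.540.

⟨x⟩ ≈ 3.54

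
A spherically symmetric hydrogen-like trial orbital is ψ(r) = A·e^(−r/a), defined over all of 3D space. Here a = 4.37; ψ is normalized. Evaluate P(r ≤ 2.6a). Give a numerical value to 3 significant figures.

With dV = 4πr²dr, the probability is ∫|ψ|² dV over r ≤ 2.6a.
A² is fixed by ∫₀^∞ 4πr²|ψ|² dr = 1, i.e. A² = (π·a^3)^(−1).
In terms of u = r/a (A², 4π and the length scale all cancel between numerator and denominator), P = [∫_{0}^{2.6} u^2·e^(-2·u) du] / [∫_{0}^{∞} u^2·e^(-2·u) du].
An antiderivative of u^2·e^(-2·u) is -(2·u^2 + 2·u + 1)·e^(-2·u)/4; evaluating from 0 to 2.6 gives 1/4 - 493·e^(-26/5)/100, while the full integral is 1/4.
Taking the ratio yields P = 0.8912.

P ≈ 0.891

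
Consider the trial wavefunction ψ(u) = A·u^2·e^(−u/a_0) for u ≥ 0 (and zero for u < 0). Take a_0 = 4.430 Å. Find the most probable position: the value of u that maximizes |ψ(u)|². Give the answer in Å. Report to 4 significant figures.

u ≈ 8.860 Å

The maximum of |ψ(u)|² occurs where its derivative vanishes.
Solving yields u = 2·a_0.
With a_0 = 4.430, the most probable position is 8.8600 Å.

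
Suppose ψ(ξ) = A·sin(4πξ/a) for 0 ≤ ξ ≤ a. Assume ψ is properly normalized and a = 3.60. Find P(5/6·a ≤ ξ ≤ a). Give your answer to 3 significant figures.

P ≈ 0.201

|ψ|² is the probability density, so P = ∫_{5/6·a}^{a} |ψ|² dξ.
With A² fixed by ∫|ψ|² = 1, i.e. A² = (a/2)^(−1), substitute and integrate.
Substituting u = ξ/a, A² and the length scale cancel in the ratio: P = ∫_{5/6}^{1} sin(4·π·u)^2 du / ∫_{0}^{1} sin(4·π·u)^2 du.
An antiderivative of sin(4·π·u)^2 is u/2 - sin(4·π·u)·cos(4·π·u)/(8·π); evaluating from 5/6 to 1 gives √(3)/(32·π) + 1/12, while the full integral is 1/2.
Evaluating gives P = (√(3)/16 + π/6)/π.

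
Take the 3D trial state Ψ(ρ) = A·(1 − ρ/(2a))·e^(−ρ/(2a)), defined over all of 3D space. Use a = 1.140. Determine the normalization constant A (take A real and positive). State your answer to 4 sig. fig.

The normalization condition is ∫|Ψ|² 4πρ² dρ = 1 from 0 to ∞.
(Spherical symmetry: dV = 4πρ² dρ.)
Recall ∫₀^∞ ρ^m e^(−ρ/β) dρ = m!·β^(m+1), ∫|Ψ|² 4πρ² dρ = A²·(8·π·a^3).
Setting this equal to 1 gives A² = 1/(8·π·a^3).
Substituting a = 1.140 gives A² = 0.026856, so A = 0.16388.

A ≈ 0.1639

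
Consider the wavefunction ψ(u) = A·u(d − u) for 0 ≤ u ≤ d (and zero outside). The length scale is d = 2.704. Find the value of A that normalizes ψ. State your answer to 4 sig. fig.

Require ∫ |ψ|² du = 1 over the whole domain.
∫|ψ|² du = A²·(d^5/30).
So A² = (d^5/30)^(−1).
Plugging in d = 2.704 yields A = 0.45556.

A ≈ 0.4556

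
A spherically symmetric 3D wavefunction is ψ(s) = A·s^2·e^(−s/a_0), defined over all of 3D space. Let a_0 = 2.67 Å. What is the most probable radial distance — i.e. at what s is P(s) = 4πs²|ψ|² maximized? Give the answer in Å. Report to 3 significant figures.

s ≈ 8.01 Å

Set d/ds [P(s) = 4πs²|ψ|²] = 0 and solve for s > 0.
Solving yields s = 3·a_0.
With a_0 = 2.67, the most probable radial distance is 8.010 Å.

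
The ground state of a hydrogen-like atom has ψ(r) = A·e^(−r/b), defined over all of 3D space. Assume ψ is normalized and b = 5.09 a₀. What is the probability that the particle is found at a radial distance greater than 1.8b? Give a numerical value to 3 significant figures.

With dV = 4πr²dr, the probability is ∫|ψ|² dV over r > 1.8b.
Normalization gives A² = 1/(π·b^3).
In terms of u = r/b (A², 4π and the length scale all cancel between numerator and denominator), P = [∫_{1.8}^{∞} u^2·e^(-2·u) du] / [∫_{0}^{∞} u^2·e^(-2·u) du].
Using ∫ u^2·e^(-2·u) du = -(2·u^2 + 2·u + 1)·e^(-2·u)/4, the numerator is 277·e^(-18/5)/100 and the denominator is 1/4.
This evaluates to P = 0.3027.

P ≈ 0.303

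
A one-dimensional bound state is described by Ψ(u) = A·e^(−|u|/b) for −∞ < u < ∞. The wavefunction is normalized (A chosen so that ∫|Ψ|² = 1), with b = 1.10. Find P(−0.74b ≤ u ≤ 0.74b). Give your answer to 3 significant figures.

The probability is P = ∫ |Ψ|² du over [−0.74b, 0.74b].
The normalization integral ∫|Ψ|²du over the whole domain equals b·A², and A² cancels in the ratio.
By symmetry take twice the u ≥ 0 contribution in numerator and denominator; the 2's cancel. In terms of t = u/b (A² and the length scale cancel between numerator and denominator), P = [∫_{0}^{0.74} e^(-2·t) dt] / [∫_{0}^{∞} e^(-2·t) dt].
Using ∫ e^(-2·t) dt = -e^(-2·t)/2, the numerator is 1/2 - e^(-37/25)/2 and the denominator is 1/2.
Evaluating gives P = 0.7724.

P ≈ 0.772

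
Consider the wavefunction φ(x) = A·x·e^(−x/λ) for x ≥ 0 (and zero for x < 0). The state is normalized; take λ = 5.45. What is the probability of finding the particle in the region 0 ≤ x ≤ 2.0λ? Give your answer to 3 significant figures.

P = ∫_{0}^{2.0λ} |φ(x)|² dx.
Since A² = 1/(λ^3/4), this is the region integral divided by the full normalization integral.
Let u = x/λ; then A² and the length scale cancel, so P = ∫_{0}^{2.0} u^2·e^(-2·u) du ÷ ∫_{0}^{∞} u^2·e^(-2·u) du.
Using ∫ u^2·e^(-2·u) du = -(2·u^2 + 2·u + 1)·e^(-2·u)/4, the numerator is 1/4 - 13·e^(-4)/4 and the denominator is 1/4.
This works out to P = 0.7619.

P ≈ 0.762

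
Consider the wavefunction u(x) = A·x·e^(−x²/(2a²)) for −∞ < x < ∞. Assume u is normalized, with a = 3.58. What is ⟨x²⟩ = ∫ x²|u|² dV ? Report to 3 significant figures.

By definition ⟨x²⟩ = ∫ x^2 |u(x)|² dx.
Evaluating both integrals, ⟨x²⟩ = 3·a^2/2.
Putting a = 3.58 gives 19.22.

⟨x^2⟩ ≈ 19.2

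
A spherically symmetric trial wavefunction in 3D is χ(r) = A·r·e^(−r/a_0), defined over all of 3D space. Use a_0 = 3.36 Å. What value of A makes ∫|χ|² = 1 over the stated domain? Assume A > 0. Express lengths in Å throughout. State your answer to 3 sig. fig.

The normalization condition is ∫|χ|² 4πr² dr = 1 from 0 to ∞.
The angular integral contributes 4π, leaving ∫₀^∞ r²|χ|² dr.
Using ∫₀^∞ rⁿ e^(−αr) dr = n!/αⁿ⁺¹, carrying out the integral gives A² · 3·π·a_0^5.
With a_0 = 3.36: A² = 0.0002478 and A = 0.01574.

A ≈ 0.0157 Å^(-5/2)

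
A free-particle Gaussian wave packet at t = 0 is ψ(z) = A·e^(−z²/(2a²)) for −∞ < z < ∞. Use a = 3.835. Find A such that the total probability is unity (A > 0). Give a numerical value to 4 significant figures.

A ≈ 0.3836

We need A² ∫|f|² dz = 1, taking the integral from −∞ to ∞.
With ∫_{−∞}^{∞} z^(2m) e^(−αz²) dz = (2m−1)!!·√π / (2^m α^(m+1/2)), with ψ = A·e^(−z²/(2a²)), the integral evaluates to A²·[√(π)·a].
Setting this equal to 1 gives A² = 1/(√(π)·a).
Plugging in a = 3.835 yields A = 0.38356.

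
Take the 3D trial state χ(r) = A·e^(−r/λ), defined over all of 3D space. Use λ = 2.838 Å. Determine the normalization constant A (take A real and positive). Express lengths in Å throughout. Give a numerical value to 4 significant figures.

Require ∫ |χ|² 4πr² dr = 1 over the whole domain.
With ∫₀^∞ r^2 e^(−αr) dr = 2!/α^3, carrying out the integral gives A² · π·λ^3.
Setting this equal to 1 gives A² = 1/(π·λ^3).
Plugging in λ = 2.838 yields A = 0.11801.

A ≈ 0.1180 Å^(-3/2)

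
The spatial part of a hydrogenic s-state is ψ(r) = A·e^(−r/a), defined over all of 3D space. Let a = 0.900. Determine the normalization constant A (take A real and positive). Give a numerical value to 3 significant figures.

The normalization condition is ∫|ψ|² 4πr² dr = 1 from 0 to ∞.
The angular integral contributes 4π, leaving ∫₀^∞ r²|ψ|² dr.
Recall ∫₀^∞ r^m e^(−r/β) dr = m!·β^(m+1), the integral (without the A² prefactor) comes out to π·a^3.
Hence A² = 1/[π·a^3].
Substituting a = 0.900 gives A² = 0.4366, so A = 0.6608.

A ≈ 0.661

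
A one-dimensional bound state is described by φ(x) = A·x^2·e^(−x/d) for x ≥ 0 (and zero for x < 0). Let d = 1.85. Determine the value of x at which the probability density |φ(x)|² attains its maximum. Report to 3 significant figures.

Set d/dx [|φ(x)|²] = 0 and solve for x > 0.
This gives x = 2·d.
With d = 1.85, the most probable position is 3.700.

x ≈ 3.70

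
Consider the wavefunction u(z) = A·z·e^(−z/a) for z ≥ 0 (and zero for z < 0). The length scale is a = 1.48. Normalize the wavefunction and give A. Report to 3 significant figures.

We need A² ∫|f|² dz = 1, taking the integral from 0 to ∞.
Recall ∫₀^∞ z^m e^(−z/β) dz = m!·β^(m+1), carrying out the integral gives A² · a^3/4.
Hence A² = 1/[a^3/4].
Plugging in a = 1.48 yields A = 1.111.

A ≈ 1.11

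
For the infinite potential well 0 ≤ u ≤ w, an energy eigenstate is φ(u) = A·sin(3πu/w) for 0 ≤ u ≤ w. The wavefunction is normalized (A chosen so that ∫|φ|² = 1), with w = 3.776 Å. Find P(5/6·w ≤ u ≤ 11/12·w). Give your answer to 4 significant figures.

P ≈ 0.1364

The probability is P = ∫ |φ|² du over [5/6·w, 11/12·w].
Since A² = 1/(w/2), this is the region integral divided by the full normalization integral.
Let t = u/w; then A² and the length scale cancel, so P = ∫_{5/6}^{11/12} sin(3·π·t)^2 dt ÷ ∫_{0}^{1} sin(3·π·t)^2 dt.
With ∫ sin(3·π·t)^2 dt = t/2 - sin(6·π·t)/(12·π) + C, the region integral is 1/(12·π) + 1/24 and the full one is 1/2.
Taking the ratio, P = (2 + π)/(12·π).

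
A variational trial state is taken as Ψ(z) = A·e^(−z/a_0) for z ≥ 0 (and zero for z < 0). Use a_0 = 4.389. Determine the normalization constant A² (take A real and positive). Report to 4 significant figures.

The normalization condition is ∫|Ψ|² dz = 1 from 0 to ∞.
With ∫₀^∞ z^0 e^(−αz) dz = 0!/α^1, ∫|Ψ|² dz = A²·(a_0/2).
Plugging in a_0 = 4.389 yields A = 0.67504.

A^2 ≈ 0.4557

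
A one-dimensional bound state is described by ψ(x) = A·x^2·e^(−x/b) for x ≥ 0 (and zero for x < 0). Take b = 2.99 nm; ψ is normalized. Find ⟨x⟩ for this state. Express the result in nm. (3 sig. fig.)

By definition ⟨x⟩ = ∫ x |ψ(x)|² dx.
With ∫₀^∞ x^5 e^(−αx) dx = 5!/α^6, the ratio of the moment integral to the normalization integral gives ⟨x⟩ = 5·b/2.
Putting b = 2.99 gives 7.475.

⟨x⟩ ≈ 7.48 nm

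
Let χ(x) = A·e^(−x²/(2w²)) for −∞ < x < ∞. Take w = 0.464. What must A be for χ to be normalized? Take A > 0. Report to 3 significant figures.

A ≈ 1.10

The normalization condition is ∫|χ|² dx = 1 from −∞ to ∞.
Differentiating ∫e^(−αx²) dx = √(π/α) under α to get the higher moments, with χ = A·e^(−x²/(2w²)), the integral evaluates to A²·[√(π)·w].
Hence A² = 1/[√(π)·w].
Plugging in w = 0.464 yields A = 1.103.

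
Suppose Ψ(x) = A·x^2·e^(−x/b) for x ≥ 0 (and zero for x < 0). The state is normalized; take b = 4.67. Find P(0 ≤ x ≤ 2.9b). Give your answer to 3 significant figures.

The probability is P = ∫ |Ψ|² dx over [0, 2.9b].
Since A² = 1/(3·b^5/4), this is the region integral divided by the full normalization integral.
Let u = x/b; then A² and the length scale cancel, so P = ∫_{0}^{2.9} u^4·e^(-2·u) du ÷ ∫_{0}^{∞} u^4·e^(-2·u) du.
Using ∫ u^4·e^(-2·u) du = -(u^4/2 + u^3 + 3·u^2/2 + 3·u/2 + 3/4)·e^(-2·u), the numerator is ≈ 0.51546 and the denominator is 3/4.
The result is P = 0.6873.

P ≈ 0.687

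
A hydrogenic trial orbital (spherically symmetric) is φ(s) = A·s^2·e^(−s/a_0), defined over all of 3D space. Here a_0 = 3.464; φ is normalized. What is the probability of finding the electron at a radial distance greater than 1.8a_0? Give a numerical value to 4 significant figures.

P ≈ 0.9267

P = ∫ |φ|² 4πs² ds over s > 1.8a_0.
Normalization gives A² = 1/(45·π·a_0^7/2).
In terms of u = s/a_0 (A², 4π and the length scale all cancel between numerator and denominator), P = [∫_{1.8}^{∞} u^6·e^(-2·u) du] / [∫_{0}^{∞} u^6·e^(-2·u) du].
Using ∫ u^6·e^(-2·u) du = -(4·u^6 + 12·u^5 + 30·u^4 + 60·u^3 + 90·u^2 + 90·u + 45)·e^(-2·u)/8, the numerator is ≈ 5.21284 and the denominator is 45/8.
The region integral divided by the full integral gives P = 0.92673.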